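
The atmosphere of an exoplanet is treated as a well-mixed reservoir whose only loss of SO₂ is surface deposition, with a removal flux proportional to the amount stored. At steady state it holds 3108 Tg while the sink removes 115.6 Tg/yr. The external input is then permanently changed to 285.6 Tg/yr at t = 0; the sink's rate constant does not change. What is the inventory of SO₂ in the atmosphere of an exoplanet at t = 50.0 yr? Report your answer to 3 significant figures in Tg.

6970 Tg

Residence time τ = M₀/F₀ = 26.89 yr. The eventual steady state is M_∞ = M₀·(F₁/F₀) = 3108 × 285.6/115.6 = 7678.6 Tg.
The anomaly ΔM(t) = M(t) − M_∞ decays as ΔM₀·e^(−t/τ) with ΔM₀ = 3108 − 7678.6 = −4571 Tg.
At t = 50.0 yr, e^(−t/τ) = e^(−1.860) = 0.1557, so ΔM = −711.7 Tg and M = 7678.6 − 711.7 = 6966.9 Tg.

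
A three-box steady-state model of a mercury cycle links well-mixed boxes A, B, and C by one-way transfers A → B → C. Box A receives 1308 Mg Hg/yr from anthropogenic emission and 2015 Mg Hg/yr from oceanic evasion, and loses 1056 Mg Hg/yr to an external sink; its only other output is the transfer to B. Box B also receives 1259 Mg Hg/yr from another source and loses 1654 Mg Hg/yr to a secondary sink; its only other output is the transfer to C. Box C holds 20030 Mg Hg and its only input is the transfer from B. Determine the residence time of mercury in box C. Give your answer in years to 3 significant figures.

10.7 yr

Box A: F(A→B) = (1308 + 2015) − 1056 = 2267.0 Mg Hg/yr.
Box B: F(B→C) = (2267.0 + 1259) − 1654 = 1872.0 Mg Hg/yr.
Box C throughput = its input = 1872.0 Mg Hg/yr; τ = 20030 / 1872.0 = 10.70 yr.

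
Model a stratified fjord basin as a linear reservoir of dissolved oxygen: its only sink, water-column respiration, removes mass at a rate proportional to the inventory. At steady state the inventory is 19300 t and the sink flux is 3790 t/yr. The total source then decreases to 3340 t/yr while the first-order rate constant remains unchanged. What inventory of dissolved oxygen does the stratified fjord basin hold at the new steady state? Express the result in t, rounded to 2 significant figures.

17000 t

Rate constant k = F/M = 3790 / 19300 = 0.1964 yr⁻¹.
At the new steady state, source = k·M_new ⇒ M_new = 3340 / 0.1964 = 17010 t.
(Equivalently M_new = M × F_new/F_old = 19300 × 3340/3790.)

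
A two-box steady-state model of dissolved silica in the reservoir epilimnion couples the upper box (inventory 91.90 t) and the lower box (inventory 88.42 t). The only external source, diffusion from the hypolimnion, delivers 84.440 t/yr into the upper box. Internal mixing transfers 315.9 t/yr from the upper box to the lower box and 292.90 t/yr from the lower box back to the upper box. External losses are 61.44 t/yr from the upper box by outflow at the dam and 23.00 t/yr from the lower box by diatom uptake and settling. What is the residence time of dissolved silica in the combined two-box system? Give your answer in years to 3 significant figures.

For the system as a whole, the A↔B exchange is internal and contributes nothing to the throughput; only the external sinks remove mass.
M_total = 91.90 + 88.42 = 180.32 t.
ΣF_external_out = 61.44 + 23.00 = 84.440 t/yr.
τ = M_total / ΣF_ext = 180.32 / 84.440 = 2.135 yr.

2.14 yr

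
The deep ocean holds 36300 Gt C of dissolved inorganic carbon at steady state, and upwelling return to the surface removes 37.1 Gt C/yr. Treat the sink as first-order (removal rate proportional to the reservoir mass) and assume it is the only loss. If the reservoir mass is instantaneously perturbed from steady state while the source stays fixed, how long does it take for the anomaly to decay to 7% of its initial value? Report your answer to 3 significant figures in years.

For a linear reservoir the anomaly decays as exp(−t/τ) with τ = M/F = 36300/37.1 = 978.4 yr.
exp(−t/τ) = 0.07 ⇒ t = −τ ln(0.07) = 978.4 × 2.659 = 2602 yr.

2600 yr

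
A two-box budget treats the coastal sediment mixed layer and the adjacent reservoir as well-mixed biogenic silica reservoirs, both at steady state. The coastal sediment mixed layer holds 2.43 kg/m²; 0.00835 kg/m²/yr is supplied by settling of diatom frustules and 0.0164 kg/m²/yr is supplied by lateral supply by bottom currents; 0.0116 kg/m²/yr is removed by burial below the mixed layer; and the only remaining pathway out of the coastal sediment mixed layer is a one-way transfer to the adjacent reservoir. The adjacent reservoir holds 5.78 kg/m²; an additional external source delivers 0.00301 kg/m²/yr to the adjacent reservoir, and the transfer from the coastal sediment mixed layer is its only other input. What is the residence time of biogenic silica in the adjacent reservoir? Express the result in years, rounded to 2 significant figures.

360 yr

Balance the coastal sediment mixed layer: ΣF_in = 0.00835 + 0.0164 = 0.024750 kg/m²/yr.
Transfer to the adjacent reservoir = ΣF_in − (0.0116) = 0.013150 kg/m²/yr.
Total input to the adjacent reservoir = 0.013150 + 0.00301 = 0.016160 kg/m²/yr; at steady state this equals its total output.
τ = M / F = 5.78 / 0.016160 = 357.7 yr.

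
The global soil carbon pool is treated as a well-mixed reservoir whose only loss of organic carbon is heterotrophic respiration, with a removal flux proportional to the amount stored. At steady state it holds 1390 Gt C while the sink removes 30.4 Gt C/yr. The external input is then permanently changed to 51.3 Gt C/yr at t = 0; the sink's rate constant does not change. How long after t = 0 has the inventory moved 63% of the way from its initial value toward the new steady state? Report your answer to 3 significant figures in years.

45.5 yr

τ = M₀/F₀ = 1390/30.4 = 45.72 yr.
The remaining gap fraction is e^(−t/τ); 63% covered ⇒ e^(−t/τ) = 0.370.
t = −τ ln(0.370) = 45.72 × 0.9943 = 45.46 yr.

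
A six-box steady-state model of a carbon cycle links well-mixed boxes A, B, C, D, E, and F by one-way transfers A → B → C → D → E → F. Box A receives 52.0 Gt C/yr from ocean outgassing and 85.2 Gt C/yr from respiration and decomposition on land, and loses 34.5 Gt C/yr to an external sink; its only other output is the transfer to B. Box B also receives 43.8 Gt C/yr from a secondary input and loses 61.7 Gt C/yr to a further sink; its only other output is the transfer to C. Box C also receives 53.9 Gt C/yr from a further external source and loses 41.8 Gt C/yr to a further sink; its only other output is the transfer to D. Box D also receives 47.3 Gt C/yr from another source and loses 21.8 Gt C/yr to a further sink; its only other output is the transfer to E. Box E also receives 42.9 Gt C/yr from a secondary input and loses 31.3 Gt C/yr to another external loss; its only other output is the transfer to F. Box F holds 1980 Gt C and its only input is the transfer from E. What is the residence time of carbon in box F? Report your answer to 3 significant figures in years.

Box A: F(A→B) = (52.0 + 85.2) − 34.5 = 102.70 Gt C/yr.
Box B: F(B→C) = (102.70 + 43.8) − 61.7 = 84.800 Gt C/yr.
Box C: F(C→D) = (84.800 + 53.9) − 41.8 = 96.900 Gt C/yr.
Box D: F(D→E) = (96.900 + 47.3) − 21.8 = 122.40 Gt C/yr.
Box E: F(E→F) = (122.40 + 42.9) − 31.3 = 134.00 Gt C/yr.
Box F throughput = its input = 134.00 Gt C/yr; τ = 1980 / 134.00 = 14.78 yr.

14.8 yr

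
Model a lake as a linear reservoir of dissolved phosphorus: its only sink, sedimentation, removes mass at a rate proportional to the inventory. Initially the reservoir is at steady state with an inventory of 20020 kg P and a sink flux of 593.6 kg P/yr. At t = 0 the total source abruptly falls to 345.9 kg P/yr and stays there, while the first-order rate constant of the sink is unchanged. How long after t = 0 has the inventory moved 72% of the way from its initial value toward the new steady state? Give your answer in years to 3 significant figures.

τ = M₀/F₀ = 20020/593.6 = 33.73 yr.
The remaining gap fraction is e^(−t/τ); 72% covered ⇒ e^(−t/τ) = 0.280.
t = −τ ln(0.280) = 33.73 × 1.273 = 42.93 yr.

42.9 yr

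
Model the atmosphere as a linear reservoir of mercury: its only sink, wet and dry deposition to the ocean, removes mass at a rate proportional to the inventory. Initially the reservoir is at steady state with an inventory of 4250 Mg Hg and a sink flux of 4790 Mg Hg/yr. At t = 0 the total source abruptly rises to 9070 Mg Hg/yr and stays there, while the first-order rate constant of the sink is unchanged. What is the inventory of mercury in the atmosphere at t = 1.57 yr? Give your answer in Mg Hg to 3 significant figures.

Residence time τ = M₀/F₀ = 0.8873 yr. The eventual steady state is M_∞ = M₀·(F₁/F₀) = 4250 × 9070/4790 = 8047.5 Mg Hg.
The anomaly ΔM(t) = M(t) − M_∞ decays as ΔM₀·e^(−t/τ) with ΔM₀ = 4250 − 8047.5 = −3797 Mg Hg.
At t = 1.57 yr, e^(−t/τ) = e^(−1.769) = 0.1704, so ΔM = −647.2 Mg Hg and M = 8047.5 − 647.2 = 7400.3 Mg Hg.

7400 Mg Hg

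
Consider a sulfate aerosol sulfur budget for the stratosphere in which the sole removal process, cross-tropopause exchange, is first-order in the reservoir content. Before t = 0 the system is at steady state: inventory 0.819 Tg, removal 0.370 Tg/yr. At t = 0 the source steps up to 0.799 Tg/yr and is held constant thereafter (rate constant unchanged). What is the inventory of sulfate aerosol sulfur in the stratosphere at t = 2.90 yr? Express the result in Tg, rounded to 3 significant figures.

1.51 Tg

Residence time τ = M₀/F₀ = 2.214 yr. The eventual steady state is M_∞ = M₀·(F₁/F₀) = 0.819 × 0.799/0.370 = 1.7686 Tg.
The anomaly ΔM(t) = M(t) − M_∞ decays as ΔM₀·e^(−t/τ) with ΔM₀ = 0.819 − 1.7686 = −0.9496 Tg.
At t = 2.90 yr, e^(−t/τ) = e^(−1.310) = 0.2698, so ΔM = −0.2562 Tg and M = 1.7686 − 0.2562 = 1.5124 Tg.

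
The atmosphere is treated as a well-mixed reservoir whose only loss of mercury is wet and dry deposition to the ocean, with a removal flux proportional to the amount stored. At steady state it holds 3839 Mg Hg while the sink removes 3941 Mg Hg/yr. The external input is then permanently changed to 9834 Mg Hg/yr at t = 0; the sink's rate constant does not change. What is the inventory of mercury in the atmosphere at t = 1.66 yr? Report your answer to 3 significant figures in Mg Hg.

8540 Mg Hg

Residence time τ = M₀/F₀ = 0.9741 yr. The eventual steady state is M_∞ = M₀·(F₁/F₀) = 3839 × 9834/3941 = 9579.5 Mg Hg.
The anomaly ΔM(t) = M(t) − M_∞ decays as ΔM₀·e^(−t/τ) with ΔM₀ = 3839 − 9579.5 = −5740 Mg Hg.
At t = 1.66 yr, e^(−t/τ) = e^(−1.704) = 0.1819, so ΔM = −1044 Mg Hg and M = 9579.5 − 1044 = 8535.1 Mg Hg.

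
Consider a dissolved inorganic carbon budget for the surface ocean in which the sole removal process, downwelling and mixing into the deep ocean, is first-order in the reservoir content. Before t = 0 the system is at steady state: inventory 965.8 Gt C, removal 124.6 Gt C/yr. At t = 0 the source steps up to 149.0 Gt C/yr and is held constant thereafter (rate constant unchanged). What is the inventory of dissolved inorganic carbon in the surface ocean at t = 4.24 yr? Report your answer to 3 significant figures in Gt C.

Residence time τ = M₀/F₀ = 7.751 yr. The eventual steady state is M_∞ = M₀·(F₁/F₀) = 965.8 × 149.0/124.6 = 1154.9 Gt C.
The anomaly ΔM(t) = M(t) − M_∞ decays as ΔM₀·e^(−t/τ) with ΔM₀ = 965.8 − 1154.9 = −189.1 Gt C.
At t = 4.24 yr, e^(−t/τ) = e^(−0.5470) = 0.5787, so ΔM = −109.4 Gt C and M = 1154.9 − 109.4 = 1045.5 Gt C.

1050 Gt C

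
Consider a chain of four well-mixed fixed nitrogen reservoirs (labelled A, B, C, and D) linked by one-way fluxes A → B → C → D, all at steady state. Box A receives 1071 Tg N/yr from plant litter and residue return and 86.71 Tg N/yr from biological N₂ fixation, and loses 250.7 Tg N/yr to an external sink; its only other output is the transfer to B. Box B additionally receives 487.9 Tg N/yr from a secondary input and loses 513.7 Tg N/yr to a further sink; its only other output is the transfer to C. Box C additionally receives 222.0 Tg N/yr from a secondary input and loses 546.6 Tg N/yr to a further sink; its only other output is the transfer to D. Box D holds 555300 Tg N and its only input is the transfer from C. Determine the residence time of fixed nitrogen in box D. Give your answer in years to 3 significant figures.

Box A: F(A→B) = (1071 + 86.71) − 250.7 = 907.01 Tg N/yr.
Box B: F(B→C) = (907.01 + 487.9) − 513.7 = 881.21 Tg N/yr.
Box C: F(C→D) = (881.21 + 222.0) − 546.6 = 556.61 Tg N/yr.
Box D throughput = its input = 556.61 Tg N/yr; τ = 555300 / 556.61 = 997.6 yr.

998 yr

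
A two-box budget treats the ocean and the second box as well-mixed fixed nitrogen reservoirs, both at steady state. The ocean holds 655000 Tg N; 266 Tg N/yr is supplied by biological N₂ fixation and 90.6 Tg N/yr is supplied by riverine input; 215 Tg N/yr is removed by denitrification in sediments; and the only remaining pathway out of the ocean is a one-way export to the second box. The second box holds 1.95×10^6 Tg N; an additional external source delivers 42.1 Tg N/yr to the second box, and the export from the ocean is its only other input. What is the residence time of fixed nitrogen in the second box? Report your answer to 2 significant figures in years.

Balance the ocean: ΣF_in = 266 + 90.6 = 356.60 Tg N/yr.
Export to the second box = ΣF_in − (215) = 141.60 Tg N/yr.
Total input to the second box = 141.60 + 42.1 = 183.70 Tg N/yr; at steady state this equals its total output.
τ = M / F = 1.95×10^6 / 183.70 = 10620 yr.

11000 yr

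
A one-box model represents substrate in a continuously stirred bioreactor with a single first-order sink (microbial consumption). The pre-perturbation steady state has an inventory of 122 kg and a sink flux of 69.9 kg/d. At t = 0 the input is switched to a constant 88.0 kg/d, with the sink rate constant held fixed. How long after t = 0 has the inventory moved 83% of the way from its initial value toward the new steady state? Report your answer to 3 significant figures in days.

τ = M₀/F₀ = 122/69.9 = 1.745 d.
The remaining gap fraction is e^(−t/τ); 83% covered ⇒ e^(−t/τ) = 0.170.
t = −τ ln(0.170) = 1.745 × 1.772 = 3.093 d.

3.09 d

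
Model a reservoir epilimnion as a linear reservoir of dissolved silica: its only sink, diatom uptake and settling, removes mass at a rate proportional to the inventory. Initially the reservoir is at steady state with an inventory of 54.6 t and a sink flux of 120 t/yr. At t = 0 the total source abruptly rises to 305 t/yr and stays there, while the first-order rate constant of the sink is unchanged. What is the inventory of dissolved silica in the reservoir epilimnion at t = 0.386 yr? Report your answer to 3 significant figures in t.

Residence time τ = M₀/F₀ = 0.4550 yr. The eventual steady state is M_∞ = M₀·(F₁/F₀) = 54.6 × 305/120 = 138.78 t.
The anomaly ΔM(t) = M(t) − M_∞ decays as ΔM₀·e^(−t/τ) with ΔM₀ = 54.6 − 138.78 = −84.18 t.
At t = 0.386 yr, e^(−t/τ) = e^(−0.8484) = 0.4281, so ΔM = −36.04 t and M = 138.78 − 36.04 = 102.74 t.

103 t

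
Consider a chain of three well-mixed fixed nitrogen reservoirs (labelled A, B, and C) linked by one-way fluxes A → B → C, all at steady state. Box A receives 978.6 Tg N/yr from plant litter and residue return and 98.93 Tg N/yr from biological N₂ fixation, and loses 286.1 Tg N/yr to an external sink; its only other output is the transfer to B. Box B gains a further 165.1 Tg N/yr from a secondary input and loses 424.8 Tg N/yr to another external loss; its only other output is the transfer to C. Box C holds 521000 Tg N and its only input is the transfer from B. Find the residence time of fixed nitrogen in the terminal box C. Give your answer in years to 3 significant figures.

Box A: F(A→B) = (978.6 + 98.93) − 286.1 = 791.43 Tg N/yr.
Box B: F(B→C) = (791.43 + 165.1) − 424.8 = 531.73 Tg N/yr.
Box C throughput = its input = 531.73 Tg N/yr; τ = 521000 / 531.73 = 979.8 yr.

980 yr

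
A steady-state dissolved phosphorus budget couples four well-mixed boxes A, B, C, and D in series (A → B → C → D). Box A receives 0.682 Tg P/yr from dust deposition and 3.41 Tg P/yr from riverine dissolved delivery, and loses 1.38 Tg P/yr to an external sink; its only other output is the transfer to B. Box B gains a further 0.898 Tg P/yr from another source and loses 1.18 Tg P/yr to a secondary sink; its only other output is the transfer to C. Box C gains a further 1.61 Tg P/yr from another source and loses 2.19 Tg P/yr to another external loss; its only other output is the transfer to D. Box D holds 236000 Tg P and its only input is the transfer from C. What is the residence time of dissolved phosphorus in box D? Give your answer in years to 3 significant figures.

Box A: F(A→B) = (0.682 + 3.41) − 1.38 = 2.7120 Tg P/yr.
Box B: F(B→C) = (2.7120 + 0.898) − 1.18 = 2.4300 Tg P/yr.
Box C: F(C→D) = (2.4300 + 1.61) − 2.19 = 1.8500 Tg P/yr.
Box D throughput = its input = 1.8500 Tg P/yr; τ = 236000 / 1.8500 = 127600 yr.

128000 yr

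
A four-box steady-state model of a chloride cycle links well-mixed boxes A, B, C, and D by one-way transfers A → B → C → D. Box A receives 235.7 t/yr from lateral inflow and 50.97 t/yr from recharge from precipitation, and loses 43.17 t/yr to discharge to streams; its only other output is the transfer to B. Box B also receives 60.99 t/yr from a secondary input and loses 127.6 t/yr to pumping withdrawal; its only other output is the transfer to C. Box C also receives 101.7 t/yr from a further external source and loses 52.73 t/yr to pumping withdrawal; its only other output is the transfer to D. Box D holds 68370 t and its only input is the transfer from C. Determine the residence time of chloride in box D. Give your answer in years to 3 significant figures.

Box A: F(A→B) = (235.7 + 50.97) − 43.17 = 243.50 t/yr.
Box B: F(B→C) = (243.50 + 60.99) − 127.6 = 176.89 t/yr.
Box C: F(C→D) = (176.89 + 101.7) − 52.73 = 225.86 t/yr.
Box D throughput = its input = 225.86 t/yr; τ = 68370 / 225.86 = 302.7 yr.

303 yr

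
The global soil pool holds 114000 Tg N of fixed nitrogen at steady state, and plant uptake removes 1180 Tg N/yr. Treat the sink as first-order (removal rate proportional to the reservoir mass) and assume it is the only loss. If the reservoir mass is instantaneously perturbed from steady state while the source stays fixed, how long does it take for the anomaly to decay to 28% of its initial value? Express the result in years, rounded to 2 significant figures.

For a linear reservoir the anomaly decays as exp(−t/τ) with τ = M/F = 114000/1180 = 96.61 yr.
exp(−t/τ) = 0.28 ⇒ t = −τ ln(0.28) = 96.61 × 1.273 = 123.0 yr.

120 yr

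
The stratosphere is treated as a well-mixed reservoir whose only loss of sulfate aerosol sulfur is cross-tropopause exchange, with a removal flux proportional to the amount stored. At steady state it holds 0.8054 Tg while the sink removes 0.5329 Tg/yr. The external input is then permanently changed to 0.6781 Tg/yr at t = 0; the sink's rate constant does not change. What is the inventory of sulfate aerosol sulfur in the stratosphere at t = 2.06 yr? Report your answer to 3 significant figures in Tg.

0.969 Tg

Residence time τ = M₀/F₀ = 1.511 yr. The eventual steady state is M_∞ = M₀·(F₁/F₀) = 0.8054 × 0.6781/0.5329 = 1.0248 Tg.
The anomaly ΔM(t) = M(t) − M_∞ decays as ΔM₀·e^(−t/τ) with ΔM₀ = 0.8054 − 1.0248 = −0.2194 Tg.
At t = 2.06 yr, e^(−t/τ) = e^(−1.363) = 0.2559, so ΔM = −0.05615 Tg and M = 1.0248 − 0.05615 = 0.96869 Tg.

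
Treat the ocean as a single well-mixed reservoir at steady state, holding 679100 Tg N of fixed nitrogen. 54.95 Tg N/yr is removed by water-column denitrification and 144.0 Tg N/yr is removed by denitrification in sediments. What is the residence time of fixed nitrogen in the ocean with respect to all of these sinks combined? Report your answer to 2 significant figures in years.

3400 yr

Total removal flux = 54.95 + 144.0 = 198.95 Tg N/yr.
τ = M / ΣF_out = 679100 / 198.95 = 3413 yr.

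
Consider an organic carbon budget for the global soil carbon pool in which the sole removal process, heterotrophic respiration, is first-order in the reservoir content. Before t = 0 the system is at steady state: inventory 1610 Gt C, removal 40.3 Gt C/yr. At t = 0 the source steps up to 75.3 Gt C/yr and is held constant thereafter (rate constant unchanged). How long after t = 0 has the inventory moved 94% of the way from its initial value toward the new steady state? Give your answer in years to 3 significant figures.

τ = M₀/F₀ = 1610/40.3 = 39.95 yr.
The remaining gap fraction is e^(−t/τ); 94% covered ⇒ e^(−t/τ) = 0.0600.
t = −τ ln(0.0600) = 39.95 × 2.813 = 112.4 yr.

112 yr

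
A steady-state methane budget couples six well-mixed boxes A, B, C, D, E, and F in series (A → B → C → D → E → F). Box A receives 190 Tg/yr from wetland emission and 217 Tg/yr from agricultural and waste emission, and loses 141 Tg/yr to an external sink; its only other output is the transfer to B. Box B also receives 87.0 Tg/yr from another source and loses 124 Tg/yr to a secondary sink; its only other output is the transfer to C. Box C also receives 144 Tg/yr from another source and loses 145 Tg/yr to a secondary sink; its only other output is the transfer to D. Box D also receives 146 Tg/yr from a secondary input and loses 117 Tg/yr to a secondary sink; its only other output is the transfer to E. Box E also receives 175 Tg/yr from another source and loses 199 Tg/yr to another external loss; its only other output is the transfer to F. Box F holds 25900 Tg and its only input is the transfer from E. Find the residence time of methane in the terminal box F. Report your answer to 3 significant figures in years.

111 yr

Box A: F(A→B) = (190 + 217) − 141 = 266.00 Tg/yr.
Box B: F(B→C) = (266.00 + 87.0) − 124 = 229.00 Tg/yr.
Box C: F(C→D) = (229.00 + 144) − 145 = 228.00 Tg/yr.
Box D: F(D→E) = (228.00 + 146) − 117 = 257.00 Tg/yr.
Box E: F(E→F) = (257.00 + 175) − 199 = 233.00 Tg/yr.
Box F throughput = its input = 233.00 Tg/yr; τ = 25900 / 233.00 = 111.2 yr.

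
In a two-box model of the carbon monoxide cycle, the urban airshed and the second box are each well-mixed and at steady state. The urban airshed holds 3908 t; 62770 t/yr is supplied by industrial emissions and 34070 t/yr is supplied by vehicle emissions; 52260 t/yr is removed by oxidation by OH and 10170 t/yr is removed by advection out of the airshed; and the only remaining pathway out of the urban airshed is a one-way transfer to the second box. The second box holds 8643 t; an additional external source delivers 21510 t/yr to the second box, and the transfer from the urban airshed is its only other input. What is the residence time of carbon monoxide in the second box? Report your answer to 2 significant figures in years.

0.15 yr

Balance the urban airshed: ΣF_in = 62770 + 34070 = 96840 t/yr.
Transfer to the second box = ΣF_in − (52260 + 10170) = 34410 t/yr.
Total input to the second box = 34410 + 21510 = 55920 t/yr; at steady state this equals its total output.
τ = M / F = 8643 / 55920 = 0.1546 yr.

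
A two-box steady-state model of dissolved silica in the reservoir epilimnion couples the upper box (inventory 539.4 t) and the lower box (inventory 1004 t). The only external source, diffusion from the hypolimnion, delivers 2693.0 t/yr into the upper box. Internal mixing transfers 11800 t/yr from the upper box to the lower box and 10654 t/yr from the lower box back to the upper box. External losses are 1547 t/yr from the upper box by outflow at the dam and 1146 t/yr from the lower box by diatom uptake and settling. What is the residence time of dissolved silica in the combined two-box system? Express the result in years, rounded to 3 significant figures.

For the system as a whole, the A↔B exchange is internal and contributes nothing to the throughput; only the external sinks remove mass.
M_total = 539.4 + 1004 = 1543.4 t.
ΣF_external_out = 1547 + 1146 = 2693.0 t/yr.
τ = M_total / ΣF_ext = 1543.4 / 2693.0 = 0.5731 yr.

0.573 yr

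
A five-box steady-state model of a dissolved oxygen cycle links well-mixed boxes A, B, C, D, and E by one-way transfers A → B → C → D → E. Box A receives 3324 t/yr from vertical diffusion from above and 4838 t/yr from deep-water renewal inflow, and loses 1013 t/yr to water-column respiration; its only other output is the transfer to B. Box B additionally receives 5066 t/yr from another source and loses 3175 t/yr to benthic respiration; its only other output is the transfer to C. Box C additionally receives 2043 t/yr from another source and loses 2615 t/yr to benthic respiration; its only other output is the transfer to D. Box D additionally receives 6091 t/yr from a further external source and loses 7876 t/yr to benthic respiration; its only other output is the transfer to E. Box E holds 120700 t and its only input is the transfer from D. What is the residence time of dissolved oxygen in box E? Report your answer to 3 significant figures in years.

18.1 yr

Box A: F(A→B) = (3324 + 4838) − 1013 = 7149.0 t/yr.
Box B: F(B→C) = (7149.0 + 5066) − 3175 = 9040.0 t/yr.
Box C: F(C→D) = (9040.0 + 2043) − 2615 = 8468.0 t/yr.
Box D: F(D→E) = (8468.0 + 6091) − 7876 = 6683.0 t/yr.
Box E throughput = its input = 6683.0 t/yr; τ = 120700 / 6683.0 = 18.06 yr.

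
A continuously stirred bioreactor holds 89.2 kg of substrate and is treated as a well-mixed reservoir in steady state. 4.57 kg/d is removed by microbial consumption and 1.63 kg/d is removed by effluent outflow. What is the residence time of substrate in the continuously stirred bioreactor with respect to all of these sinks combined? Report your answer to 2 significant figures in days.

14 d

Total removal flux = 4.57 + 1.63 = 6.2000 kg/d.
τ = M / ΣF_out = 89.2 / 6.2000 = 14.39 d.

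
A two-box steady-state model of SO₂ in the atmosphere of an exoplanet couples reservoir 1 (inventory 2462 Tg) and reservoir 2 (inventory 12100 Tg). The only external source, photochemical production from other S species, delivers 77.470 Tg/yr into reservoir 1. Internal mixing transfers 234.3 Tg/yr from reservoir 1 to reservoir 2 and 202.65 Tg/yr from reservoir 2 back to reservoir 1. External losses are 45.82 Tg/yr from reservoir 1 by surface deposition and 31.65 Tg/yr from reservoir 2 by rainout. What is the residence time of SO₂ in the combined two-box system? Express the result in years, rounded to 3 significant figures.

188 yr

For the system as a whole, the A↔B exchange is internal and contributes nothing to the throughput; only the external sinks remove mass.
M_total = 2462 + 12100 = 14562 Tg.
ΣF_external_out = 45.82 + 31.65 = 77.470 Tg/yr.
τ = M_total / ΣF_ext = 14562 / 77.470 = 188.0 yr.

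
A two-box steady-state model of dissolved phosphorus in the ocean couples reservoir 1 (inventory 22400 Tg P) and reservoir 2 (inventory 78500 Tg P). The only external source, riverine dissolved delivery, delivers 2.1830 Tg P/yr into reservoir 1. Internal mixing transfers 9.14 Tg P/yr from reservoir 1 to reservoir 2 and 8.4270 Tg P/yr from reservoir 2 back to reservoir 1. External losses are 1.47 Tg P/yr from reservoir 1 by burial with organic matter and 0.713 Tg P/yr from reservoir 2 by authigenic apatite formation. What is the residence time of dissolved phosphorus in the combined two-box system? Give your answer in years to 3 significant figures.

46200 yr

For the system as a whole, the A↔B exchange is internal and contributes nothing to the throughput; only the external sinks remove mass.
M_total = 22400 + 78500 = 100900 Tg P.
ΣF_external_out = 1.47 + 0.713 = 2.1830 Tg P/yr.
τ = M_total / ΣF_ext = 100900 / 2.1830 = 46220 yr.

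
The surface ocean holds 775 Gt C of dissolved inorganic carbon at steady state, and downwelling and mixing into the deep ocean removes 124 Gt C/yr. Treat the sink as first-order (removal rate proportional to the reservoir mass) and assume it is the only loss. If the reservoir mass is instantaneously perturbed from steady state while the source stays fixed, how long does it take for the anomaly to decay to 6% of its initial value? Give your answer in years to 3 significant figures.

17.6 yr

For a linear reservoir the anomaly decays as exp(−t/τ) with τ = M/F = 775/124 = 6.250 yr.
exp(−t/τ) = 0.06 ⇒ t = −τ ln(0.06) = 6.250 × 2.813 = 17.58 yr.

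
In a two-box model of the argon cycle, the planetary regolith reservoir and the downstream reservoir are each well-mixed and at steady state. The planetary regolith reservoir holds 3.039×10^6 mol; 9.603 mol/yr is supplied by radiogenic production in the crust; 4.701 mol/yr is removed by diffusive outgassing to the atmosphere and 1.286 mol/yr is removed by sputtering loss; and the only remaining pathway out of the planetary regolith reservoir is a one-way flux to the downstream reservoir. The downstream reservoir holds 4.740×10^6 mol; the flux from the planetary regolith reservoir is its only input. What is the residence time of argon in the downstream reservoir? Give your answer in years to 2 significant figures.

Balance the planetary regolith reservoir: ΣF_in = 9.6030 mol/yr.
Flux to the downstream reservoir = ΣF_in − (4.701 + 1.286) = 3.6160 mol/yr.
At steady state the output of the downstream reservoir equals its input, 3.6160 mol/yr.
τ = M / F = 4.740×10^6 / 3.6160 = 1.311×10^6 yr.

1.3×10^6 yr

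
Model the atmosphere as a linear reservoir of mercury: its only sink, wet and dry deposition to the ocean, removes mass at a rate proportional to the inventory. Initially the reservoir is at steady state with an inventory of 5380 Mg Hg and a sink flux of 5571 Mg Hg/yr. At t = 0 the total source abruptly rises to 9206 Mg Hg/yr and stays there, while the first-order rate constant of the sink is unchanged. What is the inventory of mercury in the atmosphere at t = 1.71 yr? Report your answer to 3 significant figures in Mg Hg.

8290 Mg Hg

τ = M₀/F₀ = 5380/5571 = 0.9657 yr; rate constant k = 1/τ.
New steady state M_∞ = F₁/k = F₁·τ = 9206 × 0.9657 = 8890.4 Mg Hg.
M(t) = M_∞ + (M₀ − M_∞)·e^(−t/τ); t/τ = 1.71/0.9657 = 1.771, so e^(−t/τ) = 0.1702.
M(t) = 8890.4 − 3510 × 0.1702 = 8292.9 Mg Hg.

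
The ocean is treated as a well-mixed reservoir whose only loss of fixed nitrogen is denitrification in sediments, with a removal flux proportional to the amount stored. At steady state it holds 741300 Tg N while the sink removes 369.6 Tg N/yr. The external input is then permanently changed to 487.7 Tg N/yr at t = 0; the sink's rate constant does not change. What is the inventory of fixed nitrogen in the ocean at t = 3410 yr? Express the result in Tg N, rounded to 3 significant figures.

The sink rate constant is k = F₀/M₀ = 369.6/741300 = 0.0004986 yr⁻¹.
Solving dM/dt = F₁ − kM with M(0) = M₀ gives M(t) = F₁/k + (M₀ − F₁/k)·e^(−kt).
F₁/k = 487.7/0.0004986 = 978170 Tg N; kt = 0.0004986 × 3410 = 1.700, e^(−kt) = 0.1827.
M(3410) = 978170 + (741300 − 978170) × 0.1827 = 978170 − 43270 = 934910 Tg N.

935000 Tg N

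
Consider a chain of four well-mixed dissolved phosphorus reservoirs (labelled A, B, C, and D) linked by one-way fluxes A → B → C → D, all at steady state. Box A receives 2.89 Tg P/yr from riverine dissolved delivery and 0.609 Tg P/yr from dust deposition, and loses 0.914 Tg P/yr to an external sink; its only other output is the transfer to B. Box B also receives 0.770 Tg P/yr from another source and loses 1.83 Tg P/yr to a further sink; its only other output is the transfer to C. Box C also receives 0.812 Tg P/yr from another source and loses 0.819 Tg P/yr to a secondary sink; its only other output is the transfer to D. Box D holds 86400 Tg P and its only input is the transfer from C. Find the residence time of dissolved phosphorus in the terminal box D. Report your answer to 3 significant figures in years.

Box A: F(A→B) = (2.89 + 0.609) − 0.914 = 2.5850 Tg P/yr.
Box B: F(B→C) = (2.5850 + 0.770) − 1.83 = 1.5250 Tg P/yr.
Box C: F(C→D) = (1.5250 + 0.812) − 0.819 = 1.5180 Tg P/yr.
Box D throughput = its input = 1.5180 Tg P/yr; τ = 86400 / 1.5180 = 56920 yr.

56900 yr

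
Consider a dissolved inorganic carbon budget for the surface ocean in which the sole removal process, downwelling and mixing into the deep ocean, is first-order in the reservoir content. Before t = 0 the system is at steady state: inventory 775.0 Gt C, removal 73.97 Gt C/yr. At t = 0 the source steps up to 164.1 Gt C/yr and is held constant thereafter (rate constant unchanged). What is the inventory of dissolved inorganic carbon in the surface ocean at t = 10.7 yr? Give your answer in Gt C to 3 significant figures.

1380 Gt C

τ = M₀/F₀ = 775.0/73.97 = 10.48 yr; rate constant k = 1/τ.
New steady state M_∞ = F₁/k = F₁·τ = 164.1 × 10.48 = 1719.3 Gt C.
M(t) = M_∞ + (M₀ − M_∞)·e^(−t/τ); t/τ = 10.7/10.48 = 1.021, so e^(−t/τ) = 0.3601.
M(t) = 1719.3 − 944.3 × 0.3601 = 1379.2 Gt C.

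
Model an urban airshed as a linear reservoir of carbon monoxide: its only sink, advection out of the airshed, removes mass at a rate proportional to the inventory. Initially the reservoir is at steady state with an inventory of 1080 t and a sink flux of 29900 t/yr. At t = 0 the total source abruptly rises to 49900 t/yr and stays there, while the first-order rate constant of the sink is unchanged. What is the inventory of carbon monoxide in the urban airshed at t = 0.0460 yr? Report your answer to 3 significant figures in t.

τ = M₀/F₀ = 1080/29900 = 0.03612 yr; rate constant k = 1/τ.
New steady state M_∞ = F₁/k = F₁·τ = 49900 × 0.03612 = 1802.4 t.
M(t) = M_∞ + (M₀ − M_∞)·e^(−t/τ); t/τ = 0.0460/0.03612 = 1.274, so e^(−t/τ) = 0.2798.
M(t) = 1802.4 − 722.4 × 0.2798 = 1600.2 t.

1600 t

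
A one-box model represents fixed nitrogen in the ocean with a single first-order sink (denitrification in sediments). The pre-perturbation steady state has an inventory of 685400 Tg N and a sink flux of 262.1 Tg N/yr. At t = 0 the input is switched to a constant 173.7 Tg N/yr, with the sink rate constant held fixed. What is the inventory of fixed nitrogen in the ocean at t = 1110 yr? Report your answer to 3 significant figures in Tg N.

τ = M₀/F₀ = 685400/262.1 = 2615 yr; rate constant k = 1/τ.
New steady state M_∞ = F₁/k = F₁·τ = 173.7 × 2615 = 454230 Tg N.
M(t) = M_∞ + (M₀ − M_∞)·e^(−t/τ); t/τ = 1110/2615 = 0.4245, so e^(−t/τ) = 0.6541.
M(t) = 454230 + 231200 × 0.6541 = 605440 Tg N.

605000 Tg N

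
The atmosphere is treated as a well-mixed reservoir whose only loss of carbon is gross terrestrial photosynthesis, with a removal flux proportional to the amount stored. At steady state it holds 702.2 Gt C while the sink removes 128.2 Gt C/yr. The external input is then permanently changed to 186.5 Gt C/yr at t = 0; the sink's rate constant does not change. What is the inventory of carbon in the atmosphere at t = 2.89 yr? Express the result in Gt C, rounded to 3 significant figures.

833 Gt C

τ = M₀/F₀ = 702.2/128.2 = 5.477 yr; rate constant k = 1/τ.
New steady state M_∞ = F₁/k = F₁·τ = 186.5 × 5.477 = 1021.5 Gt C.
M(t) = M_∞ + (M₀ − M_∞)·e^(−t/τ); t/τ = 2.89/5.477 = 0.5276, so e^(−t/τ) = 0.5900.
M(t) = 1021.5 − 319.3 × 0.5900 = 833.12 Gt C.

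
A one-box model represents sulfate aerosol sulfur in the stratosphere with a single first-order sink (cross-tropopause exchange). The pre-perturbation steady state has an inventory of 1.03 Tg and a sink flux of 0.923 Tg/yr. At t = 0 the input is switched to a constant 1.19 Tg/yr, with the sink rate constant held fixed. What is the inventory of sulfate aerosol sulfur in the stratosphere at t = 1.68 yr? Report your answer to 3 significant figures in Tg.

1.26 Tg

The sink rate constant is k = F₀/M₀ = 0.923/1.03 = 0.8961 yr⁻¹.
Solving dM/dt = F₁ − kM with M(0) = M₀ gives M(t) = F₁/k + (M₀ − F₁/k)·e^(−kt).
F₁/k = 1.19/0.8961 = 1.3280 Tg; kt = 0.8961 × 1.68 = 1.505, e^(−kt) = 0.2219.
M(1.68) = 1.3280 + (1.03 − 1.3280) × 0.2219 = 1.3280 − 0.06612 = 1.2618 Tg.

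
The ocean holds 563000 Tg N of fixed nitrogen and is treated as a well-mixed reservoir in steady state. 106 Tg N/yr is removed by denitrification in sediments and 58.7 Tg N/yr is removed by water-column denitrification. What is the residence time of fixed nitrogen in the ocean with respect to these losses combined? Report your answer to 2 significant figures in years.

3400 yr

Total removal = 106.0 + 58.70 = 164.70 Tg N/yr.
τ = M / ΣF_out = 563000 / 164.70 = 3418 yr.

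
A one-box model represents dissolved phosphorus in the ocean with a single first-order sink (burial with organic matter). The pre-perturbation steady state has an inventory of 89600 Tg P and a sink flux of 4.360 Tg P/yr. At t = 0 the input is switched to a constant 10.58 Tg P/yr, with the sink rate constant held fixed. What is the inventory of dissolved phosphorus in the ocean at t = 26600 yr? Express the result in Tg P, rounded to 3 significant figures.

182000 Tg P

The sink rate constant is k = F₀/M₀ = 4.360/89600 = 4.866×10^-5 yr⁻¹.
Solving dM/dt = F₁ − kM with M(0) = M₀ gives M(t) = F₁/k + (M₀ − F₁/k)·e^(−kt).
F₁/k = 10.58/4.866×10^-5 = 217420 Tg P; kt = 4.866×10^-5 × 26600 = 1.294, e^(−kt) = 0.2741.
M(26600) = 217420 + (89600 − 217420) × 0.2741 = 217420 − 35030 = 182390 Tg P.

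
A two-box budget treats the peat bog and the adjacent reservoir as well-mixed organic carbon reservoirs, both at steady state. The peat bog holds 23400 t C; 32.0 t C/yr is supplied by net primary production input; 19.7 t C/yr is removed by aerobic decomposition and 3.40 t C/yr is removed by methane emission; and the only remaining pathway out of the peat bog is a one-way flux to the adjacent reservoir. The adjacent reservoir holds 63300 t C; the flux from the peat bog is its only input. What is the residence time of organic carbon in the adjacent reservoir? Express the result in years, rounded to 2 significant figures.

Balance the peat bog: ΣF_in = 32.000 t C/yr.
Flux to the adjacent reservoir = ΣF_in − (19.7 + 3.40) = 8.9000 t C/yr.
At steady state the output of the adjacent reservoir equals its input, 8.9000 t C/yr.
τ = M / F = 63300 / 8.9000 = 7112 yr.

7100 yr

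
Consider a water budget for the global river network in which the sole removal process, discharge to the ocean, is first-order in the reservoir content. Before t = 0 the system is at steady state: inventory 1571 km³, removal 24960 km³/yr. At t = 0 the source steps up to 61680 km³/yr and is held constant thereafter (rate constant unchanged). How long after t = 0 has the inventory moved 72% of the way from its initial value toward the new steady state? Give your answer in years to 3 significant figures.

τ = M₀/F₀ = 1571/24960 = 0.06294 yr.
The remaining gap fraction is e^(−t/τ); 72% covered ⇒ e^(−t/τ) = 0.280.
t = −τ ln(0.280) = 0.06294 × 1.273 = 0.08012 yr.

0.0801 yr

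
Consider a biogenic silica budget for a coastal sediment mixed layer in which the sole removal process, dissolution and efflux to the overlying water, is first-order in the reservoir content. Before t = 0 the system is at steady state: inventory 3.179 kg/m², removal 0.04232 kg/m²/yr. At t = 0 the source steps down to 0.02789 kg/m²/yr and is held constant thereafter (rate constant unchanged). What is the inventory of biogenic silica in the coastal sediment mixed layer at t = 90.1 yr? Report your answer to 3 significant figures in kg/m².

2.42 kg/m²

Residence time τ = M₀/F₀ = 75.12 yr. The eventual steady state is M_∞ = M₀·(F₁/F₀) = 3.179 × 0.02789/0.04232 = 2.0950 kg/m².
The anomaly ΔM(t) = M(t) − M_∞ decays as ΔM₀·e^(−t/τ) with ΔM₀ = 3.179 − 2.0950 = 1.084 kg/m².
At t = 90.1 yr, e^(−t/τ) = e^(−1.199) = 0.3014, so ΔM = 0.3267 kg/m² and M = 2.0950 + 0.3267 = 2.4217 kg/m².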